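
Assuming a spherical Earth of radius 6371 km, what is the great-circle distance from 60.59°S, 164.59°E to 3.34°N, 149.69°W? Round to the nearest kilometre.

Δλ = -149.69 − 164.59 = -314.28°; wrapped into (−180°, 180°]: 45.72°.
Δφ = 3.34 − -60.59 = 63.93°.
a = sin²(Δφ/2) + cos φ₁ · cos φ₂ · sin²(Δλ/2) = 0.354248.
c = 2·atan2(√a, √(1−a)) = 1.27500 rad → d = 6371·c ≈ 8123.02 km.

8123 km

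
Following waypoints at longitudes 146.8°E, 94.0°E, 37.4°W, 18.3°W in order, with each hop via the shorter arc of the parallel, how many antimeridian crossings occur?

Leg 1: +146.8° → +94.0°, shortest Δλ = -52.8° (west) — does not cross 180°.
Leg 2: +94.0° → -37.4°, shortest Δλ = -131.4° (west) — does not cross 180°.
Leg 3: -37.4° → -18.3°, shortest Δλ = 19.1° (east) — does not cross 180°.
Total crossings: 0.

0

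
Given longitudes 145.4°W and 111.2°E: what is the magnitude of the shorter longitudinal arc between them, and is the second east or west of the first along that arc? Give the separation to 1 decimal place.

Raw difference: 111.2 − -145.4 = 256.6°.
Normalise into (−180°, 180°]: 256.6° − 360° = -103.4°.
Negative ⇒ the second point lies to the west; separation 103.4°.

103.4° west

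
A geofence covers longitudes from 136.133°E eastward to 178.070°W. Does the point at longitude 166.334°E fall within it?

Band width going east from +136.133° to -178.070°: ((-178.070 − 136.133) mod 360) = 45.797°.
Offset of +166.334° east of the west edge: ((166.334 − 136.133) mod 360) = 30.201°.
30.201° ≤ 45.797° ⇒ inside.

Yes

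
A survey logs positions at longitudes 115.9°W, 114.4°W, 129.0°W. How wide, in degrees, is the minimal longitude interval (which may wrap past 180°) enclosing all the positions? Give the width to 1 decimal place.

Sort the longitudes: -129.0°, -115.9°, -114.4°.
Eastward gaps between consecutive values (wrapping around): 13.1°, 1.5°, 345.4°.
Largest gap = 345.4° ⇒ minimal covering band is its complement: 360° − 345.4° = 14.6°.
Band runs from -129.0° eastward to -114.4°.

14.6°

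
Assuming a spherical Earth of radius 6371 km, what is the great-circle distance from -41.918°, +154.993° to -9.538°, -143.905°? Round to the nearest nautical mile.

3739 nmi

Δλ = -143.905 − 154.993 = -298.898°; wrapped into (−180°, 180°]: 61.102°.
Δφ = -9.538 − -41.918 = 32.380°.
a = sin²(Δφ/2) + cos φ₁ · cos φ₂ · sin²(Δλ/2) = 0.267341.
c = 2·atan2(√a, √(1−a)) = 1.08680 rad → d = 6371·c ≈ 6924.02 km ≈ 3738.67 nmi.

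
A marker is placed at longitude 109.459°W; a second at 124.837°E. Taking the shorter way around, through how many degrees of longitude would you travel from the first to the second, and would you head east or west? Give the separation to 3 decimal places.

Raw difference: 124.837 − -109.459 = 234.296°.
Normalise into (−180°, 180°]: 234.296° − 360° = -125.704°.
Negative ⇒ the second point lies to the west; separation 125.704°.

125.704° west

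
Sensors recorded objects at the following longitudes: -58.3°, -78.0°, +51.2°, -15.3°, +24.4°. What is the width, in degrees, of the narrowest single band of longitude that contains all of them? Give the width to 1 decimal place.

129.2°

Sort the longitudes: -78.0°, -58.3°, -15.3°, +24.4°, +51.2°.
Eastward gaps between consecutive values (wrapping around): 19.7°, 43.0°, 39.7°, 26.8°, 230.8°.
Largest gap = 230.8° ⇒ minimal covering band is its complement: 360° − 230.8° = 129.2°.
Band runs from -78.0° eastward to +51.2°.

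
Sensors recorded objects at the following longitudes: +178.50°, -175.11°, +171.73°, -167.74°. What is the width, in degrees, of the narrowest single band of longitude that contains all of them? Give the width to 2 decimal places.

Sort the longitudes: -175.11°, -167.74°, +171.73°, +178.50°.
Eastward gaps between consecutive values (wrapping around): 7.37°, 339.47°, 6.77°, 6.39°.
Largest gap = 339.47° ⇒ minimal covering band is its complement: 360° − 339.47° = 20.53°.
Band runs from +171.73° eastward to -167.74°, crossing the antimeridian.

20.53°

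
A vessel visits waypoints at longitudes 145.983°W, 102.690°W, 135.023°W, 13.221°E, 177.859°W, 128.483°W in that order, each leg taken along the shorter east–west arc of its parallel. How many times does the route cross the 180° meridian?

Leg 1: -145.983° → -102.690°, shortest Δλ = 43.293° (east) — does not cross 180°.
Leg 2: -102.690° → -135.023°, shortest Δλ = -32.333° (west) — does not cross 180°.
Leg 3: -135.023° → +13.221°, shortest Δλ = 148.244° (east) — does not cross 180°.
Leg 4: +13.221° → -177.859°, shortest Δλ = 168.92° (east) — crosses 180°.
Leg 5: -177.859° → -128.483°, shortest Δλ = 49.376° (east) — does not cross 180°.
Total crossings: 1.

1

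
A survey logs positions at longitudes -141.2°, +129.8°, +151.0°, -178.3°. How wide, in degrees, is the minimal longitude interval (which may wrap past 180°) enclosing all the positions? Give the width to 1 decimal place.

89.0°

Sort the longitudes: -178.3°, -141.2°, +129.8°, +151.0°.
Eastward gaps between consecutive values (wrapping around): 37.1°, 271.0°, 21.2°, 30.7°.
Largest gap = 271.0° ⇒ minimal covering band is its complement: 360° − 271.0° = 89.0°.
Band runs from +129.8° eastward to -141.2°, crossing the antimeridian.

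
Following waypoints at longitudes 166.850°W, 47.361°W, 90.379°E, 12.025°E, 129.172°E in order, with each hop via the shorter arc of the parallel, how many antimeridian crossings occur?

0

Leg 1: -166.850° → -47.361°, shortest Δλ = 119.489° (east) — does not cross 180°.
Leg 2: -47.361° → +90.379°, shortest Δλ = 137.74° (east) — does not cross 180°.
Leg 3: +90.379° → +12.025°, shortest Δλ = -78.354° (west) — does not cross 180°.
Leg 4: +12.025° → +129.172°, shortest Δλ = 117.147° (east) — does not cross 180°.
Total crossings: 0.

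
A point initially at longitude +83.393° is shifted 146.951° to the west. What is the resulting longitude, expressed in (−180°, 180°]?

Start at +83.393°; shift −146.951° → -63.558°.
-63.558° already lies in (−180°, 180°].

-63.558°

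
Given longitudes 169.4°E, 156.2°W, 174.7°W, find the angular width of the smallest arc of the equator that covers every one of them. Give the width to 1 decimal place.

34.4°

Sort the longitudes: -174.7°, -156.2°, +169.4°.
Eastward gaps between consecutive values (wrapping around): 18.5°, 325.6°, 15.9°.
Largest gap = 325.6° ⇒ minimal covering band is its complement: 360° − 325.6° = 34.4°.
Band runs from +169.4° eastward to -156.2°, crossing the antimeridian.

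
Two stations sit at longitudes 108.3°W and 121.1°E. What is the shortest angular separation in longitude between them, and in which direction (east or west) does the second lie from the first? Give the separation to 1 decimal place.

130.6° west

Raw difference: 121.1 − -108.3 = 229.4°.
Normalise into (−180°, 180°]: 229.4° − 360° = -130.6°.
Negative ⇒ the second point lies to the west; separation 130.6°.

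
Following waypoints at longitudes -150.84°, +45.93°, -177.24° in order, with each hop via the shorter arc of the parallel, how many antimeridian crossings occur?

Leg 1: -150.84° → +45.93°, shortest Δλ = -163.23° (west) — crosses 180°.
Leg 2: +45.93° → -177.24°, shortest Δλ = 136.83° (east) — crosses 180°.
Total crossings: 2.

2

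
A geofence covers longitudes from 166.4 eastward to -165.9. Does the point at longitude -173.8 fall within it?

Band width going east from +166.4° to -165.9°: ((-165.9 − 166.4) mod 360) = 27.7°.
Offset of -173.8° east of the west edge: ((-173.8 − 166.4) mod 360) = 19.8°.
19.8° ≤ 27.7° ⇒ inside.

Yes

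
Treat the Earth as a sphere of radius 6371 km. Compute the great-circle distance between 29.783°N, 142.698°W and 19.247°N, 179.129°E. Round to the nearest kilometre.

4015 km

Δλ = 179.129 − -142.698 = 321.827°; wrapped into (−180°, 180°]: -38.173°.
Δφ = 19.247 − 29.783 = -10.536°.
a = sin²(Δφ/2) + cos φ₁ · cos φ₂ · sin²(Δλ/2) = 0.096045.
c = 2·atan2(√a, √(1−a)) = 0.63020 rad → d = 6371·c ≈ 4015.00 km.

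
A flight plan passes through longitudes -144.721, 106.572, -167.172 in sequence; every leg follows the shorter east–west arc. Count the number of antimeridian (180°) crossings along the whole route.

Leg 1: -144.721° → +106.572°, shortest Δλ = -108.707° (west) — crosses 180°.
Leg 2: +106.572° → -167.172°, shortest Δλ = 86.256° (east) — crosses 180°.
Total crossings: 2.

2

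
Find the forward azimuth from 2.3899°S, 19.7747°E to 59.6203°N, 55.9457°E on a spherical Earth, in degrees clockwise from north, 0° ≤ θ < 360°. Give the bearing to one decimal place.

18.8°

Δλ = 55.9457 − 19.7747 = 36.1710°.
θ = atan2( sin Δλ · cos φ₂ , cos φ₁ · sin φ₂ − sin φ₁ · cos φ₂ · cos Δλ )
  = atan2(0.29848, 0.87897) = 18.756° → normalised to [0°, 360°): 18.756°.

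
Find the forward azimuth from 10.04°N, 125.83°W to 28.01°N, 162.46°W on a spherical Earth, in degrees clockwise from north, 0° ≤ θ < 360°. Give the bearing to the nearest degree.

303°

Δλ = -162.46 − -125.83 = -36.63°.
θ = atan2( sin Δλ · cos φ₂ , cos φ₁ · sin φ₂ − sin φ₁ · cos φ₂ · cos Δλ )
  = atan2(-0.52676, 0.33892) = -57.243° → normalised to [0°, 360°): 302.757°.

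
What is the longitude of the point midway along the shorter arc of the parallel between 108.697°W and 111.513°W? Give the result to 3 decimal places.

110.105°W

Signed shortest Δλ from -108.697° to -111.513° is -2.816°.
Midpoint longitude = -108.697° + (-2.816°)/2 = -108.697° − 1.408° = -110.105°.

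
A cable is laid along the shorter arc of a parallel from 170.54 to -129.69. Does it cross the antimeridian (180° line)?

Yes

Naïve |-129.69 − 170.54| = 300.23° > 180°, so the shorter arc goes the other way round — across 180°.
Signed shortest Δλ = ((-129.69 − 170.54 + 180) mod 360) − 180 = 59.77°.
Going east by 59.77° from +170.54° passes through 180° before reaching -129.69°.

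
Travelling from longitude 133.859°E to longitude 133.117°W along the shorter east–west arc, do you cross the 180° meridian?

Yes

Naïve |-133.117 − 133.859| = 266.976° > 180°, so the shorter arc goes the other way round — across 180°.
Signed shortest Δλ = ((-133.117 − 133.859 + 180) mod 360) − 180 = 93.024°.
Going east by 93.024° from +133.859° passes through 180° before reaching -133.117°.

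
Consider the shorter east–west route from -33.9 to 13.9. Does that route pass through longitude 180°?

Signed shortest Δλ = ((13.9 − -33.9 + 180) mod 360) − 180 = 47.8°.
Going east by 47.8° from -33.9° reaches +13.9° without touching 180°.

No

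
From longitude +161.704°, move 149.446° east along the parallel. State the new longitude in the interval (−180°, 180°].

-48.850°

Start at +161.704°; shift +149.446° → +311.150°.
+311.150° lies outside (−180°, 180°]; subtract 360° → -48.850°.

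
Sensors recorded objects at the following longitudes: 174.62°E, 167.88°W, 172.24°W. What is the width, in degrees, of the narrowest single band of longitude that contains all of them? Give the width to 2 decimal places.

Sort the longitudes: -172.24°, -167.88°, +174.62°.
Eastward gaps between consecutive values (wrapping around): 4.36°, 342.50°, 13.14°.
Largest gap = 342.50° ⇒ minimal covering band is its complement: 360° − 342.50° = 17.50°.
Band runs from +174.62° eastward to -167.88°, crossing the antimeridian.

17.50°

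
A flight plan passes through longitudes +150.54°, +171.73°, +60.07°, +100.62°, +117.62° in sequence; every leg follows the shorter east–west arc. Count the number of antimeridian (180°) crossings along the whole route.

0

Leg 1: +150.54° → +171.73°, shortest Δλ = 21.19° (east) — does not cross 180°.
Leg 2: +171.73° → +60.07°, shortest Δλ = -111.66° (west) — does not cross 180°.
Leg 3: +60.07° → +100.62°, shortest Δλ = 40.55° (east) — does not cross 180°.
Leg 4: +100.62° → +117.62°, shortest Δλ = 17.0° (east) — does not cross 180°.
Total crossings: 0.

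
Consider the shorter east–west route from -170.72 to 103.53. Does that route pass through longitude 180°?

Naïve |103.53 − -170.72| = 274.25° > 180°, so the shorter arc goes the other way round — across 180°.
Signed shortest Δλ = ((103.53 − -170.72 + 180) mod 360) − 180 = -85.75°.
Going west by 85.75° from -170.72° passes through 180° before reaching +103.53°.

Yes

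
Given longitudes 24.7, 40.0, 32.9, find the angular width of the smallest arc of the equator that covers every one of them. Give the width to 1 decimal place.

15.3°

Sort the longitudes: +24.7°, +32.9°, +40.0°.
Eastward gaps between consecutive values (wrapping around): 8.2°, 7.1°, 344.7°.
Largest gap = 344.7° ⇒ minimal covering band is its complement: 360° − 344.7° = 15.3°.
Band runs from +24.7° eastward to +40.0°.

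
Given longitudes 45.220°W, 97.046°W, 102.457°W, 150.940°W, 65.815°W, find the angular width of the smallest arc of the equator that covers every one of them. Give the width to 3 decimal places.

Sort the longitudes: -150.940°, -102.457°, -97.046°, -65.815°, -45.220°.
Eastward gaps between consecutive values (wrapping around): 48.483°, 5.411°, 31.231°, 20.595°, 254.280°.
Largest gap = 254.280° ⇒ minimal covering band is its complement: 360° − 254.280° = 105.720°.
Band runs from -150.940° eastward to -45.220°.

105.720°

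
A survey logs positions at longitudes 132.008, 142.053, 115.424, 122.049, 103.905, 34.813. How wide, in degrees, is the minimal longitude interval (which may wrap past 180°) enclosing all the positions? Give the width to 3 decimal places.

107.240°

Sort the longitudes: +34.813°, +103.905°, +115.424°, +122.049°, +132.008°, +142.053°.
Eastward gaps between consecutive values (wrapping around): 69.092°, 11.519°, 6.625°, 9.959°, 10.045°, 252.760°.
Largest gap = 252.760° ⇒ minimal covering band is its complement: 360° − 252.760° = 107.240°.
Band runs from +34.813° eastward to +142.053°.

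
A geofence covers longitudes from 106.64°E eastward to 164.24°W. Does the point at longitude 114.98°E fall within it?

Band width going east from +106.64° to -164.24°: ((-164.24 − 106.64) mod 360) = 89.12°.
Offset of +114.98° east of the west edge: ((114.98 − 106.64) mod 360) = 8.34°.
8.34° ≤ 89.12° ⇒ inside.

Yes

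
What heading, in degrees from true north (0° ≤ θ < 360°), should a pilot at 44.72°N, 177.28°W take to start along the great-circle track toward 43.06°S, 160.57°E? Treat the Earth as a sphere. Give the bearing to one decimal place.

Δλ = 160.57 − -177.28 = 337.85°; wrapped into (−180°, 180°]: -22.15°.
θ = atan2( sin Δλ · cos φ₂ , cos φ₁ · sin φ₂ − sin φ₁ · cos φ₂ · cos Δλ )
  = atan2(-0.27547, -0.96131) = -164.010° → normalised to [0°, 360°): 195.990°.

196.0°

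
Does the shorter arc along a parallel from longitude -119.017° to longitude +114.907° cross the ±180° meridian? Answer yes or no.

Yes

Naïve |114.907 − -119.017| = 233.924° > 180°, so the shorter arc goes the other way round — across 180°.
Signed shortest Δλ = ((114.907 − -119.017 + 180) mod 360) − 180 = -126.076°.
Going west by 126.076° from -119.017° passes through 180° before reaching +114.907°.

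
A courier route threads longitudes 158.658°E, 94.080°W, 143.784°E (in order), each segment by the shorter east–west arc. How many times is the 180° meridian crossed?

Leg 1: +158.658° → -94.080°, shortest Δλ = 107.262° (east) — crosses 180°.
Leg 2: -94.080° → +143.784°, shortest Δλ = -122.136° (west) — crosses 180°.
Total crossings: 2.

2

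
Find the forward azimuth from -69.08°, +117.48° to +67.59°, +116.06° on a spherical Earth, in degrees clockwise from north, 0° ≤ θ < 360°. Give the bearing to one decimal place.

359.2°

Δλ = 116.06 − 117.48 = -1.42°.
θ = atan2( sin Δλ · cos φ₂ , cos φ₁ · sin φ₂ − sin φ₁ · cos φ₂ · cos Δλ )
  = atan2(-0.00945, 0.68609) = -0.789° → normalised to [0°, 360°): 359.211°.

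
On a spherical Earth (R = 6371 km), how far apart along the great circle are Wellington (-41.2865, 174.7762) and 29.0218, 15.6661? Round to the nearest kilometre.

Δλ = 15.6661 − 174.7762 = -159.1101°.
Δφ = 29.0218 − -41.2865 = 70.3083°.
a = sin²(Δφ/2) + cos φ₁ · cos φ₂ · sin²(Δλ/2) = 0.966993.
c = 2·atan2(√a, √(1−a)) = 2.77621 rad → d = 6371·c ≈ 17687.21 km.

17687 km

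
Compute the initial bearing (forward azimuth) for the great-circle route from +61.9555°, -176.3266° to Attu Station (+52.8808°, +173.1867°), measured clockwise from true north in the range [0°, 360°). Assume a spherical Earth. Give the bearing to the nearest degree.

216°

Δλ = 173.1867 − -176.3266 = 349.5133°; wrapped into (−180°, 180°]: -10.4867°.
θ = atan2( sin Δλ · cos φ₂ , cos φ₁ · sin φ₂ − sin φ₁ · cos φ₂ · cos Δλ )
  = atan2(-0.10984, -0.14883) = -143.572° → normalised to [0°, 360°): 216.428°.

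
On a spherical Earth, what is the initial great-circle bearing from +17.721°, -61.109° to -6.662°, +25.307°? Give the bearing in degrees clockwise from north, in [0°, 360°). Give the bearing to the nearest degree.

Δλ = 25.307 − -61.109 = 86.416°.
θ = atan2( sin Δλ · cos φ₂ , cos φ₁ · sin φ₂ − sin φ₁ · cos φ₂ · cos Δλ )
  = atan2(0.99131, -0.12941) = 97.437° → normalised to [0°, 360°): 97.437°.

97°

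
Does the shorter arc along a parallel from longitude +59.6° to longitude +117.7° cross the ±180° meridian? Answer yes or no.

No

Signed shortest Δλ = ((117.7 − 59.6 + 180) mod 360) − 180 = 58.1°.
Going east by 58.1° from +59.6° reaches +117.7° without touching 180°.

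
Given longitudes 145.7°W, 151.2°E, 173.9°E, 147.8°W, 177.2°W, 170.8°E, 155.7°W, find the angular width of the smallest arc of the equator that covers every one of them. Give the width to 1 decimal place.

63.1°

Sort the longitudes: -177.2°, -155.7°, -147.8°, -145.7°, +151.2°, +170.8°, +173.9°.
Eastward gaps between consecutive values (wrapping around): 21.5°, 7.9°, 2.1°, 296.9°, 19.6°, 3.1°, 8.9°.
Largest gap = 296.9° ⇒ minimal covering band is its complement: 360° − 296.9° = 63.1°.
Band runs from +151.2° eastward to -145.7°, crossing the antimeridian.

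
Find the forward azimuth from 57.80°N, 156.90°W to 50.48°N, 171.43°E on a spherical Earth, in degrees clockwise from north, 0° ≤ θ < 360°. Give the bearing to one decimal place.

262.0°

Δλ = 171.43 − -156.90 = 328.33°; wrapped into (−180°, 180°]: -31.67°.
θ = atan2( sin Δλ · cos φ₂ , cos φ₁ · sin φ₂ − sin φ₁ · cos φ₂ · cos Δλ )
  = atan2(-0.33410, -0.04722) = -98.045° → normalised to [0°, 360°): 261.955°.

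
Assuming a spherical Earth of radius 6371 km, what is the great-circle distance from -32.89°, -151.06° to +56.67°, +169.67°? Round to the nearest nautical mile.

Δλ = 169.67 − -151.06 = 320.73°; wrapped into (−180°, 180°]: -39.27°.
Δφ = 56.67 − -32.89 = 89.56°.
a = sin²(Δφ/2) + cos φ₁ · cos φ₂ · sin²(Δλ/2) = 0.548258.
c = 2·atan2(√a, √(1−a)) = 1.66746 rad → d = 6371·c ≈ 10623.40 km ≈ 5736.18 nmi.

5736 nmi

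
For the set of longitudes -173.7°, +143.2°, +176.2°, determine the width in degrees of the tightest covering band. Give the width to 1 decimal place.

43.1°

Sort the longitudes: -173.7°, +143.2°, +176.2°.
Eastward gaps between consecutive values (wrapping around): 316.9°, 33.0°, 10.1°.
Largest gap = 316.9° ⇒ minimal covering band is its complement: 360° − 316.9° = 43.1°.
Band runs from +143.2° eastward to -173.7°, crossing the antimeridian.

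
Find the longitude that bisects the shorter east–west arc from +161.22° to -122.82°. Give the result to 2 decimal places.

-160.80°

Signed shortest Δλ from +161.22° to -122.82° is +75.96°.
Midpoint longitude = +161.22° + (+75.96°)/2 = +161.22° + 37.98° = +199.20°.
Normalise into (−180°, 180°]: -160.80°.
(The naïve average (+161.22 + -122.82)/2 = 19.2° is on the wrong side of the globe.)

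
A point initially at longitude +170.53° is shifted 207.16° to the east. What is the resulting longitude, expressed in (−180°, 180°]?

+17.69°

Start at +170.53°; shift +207.16° → +377.69°.
+377.69° lies outside (−180°, 180°]; subtract 360° → +17.69°.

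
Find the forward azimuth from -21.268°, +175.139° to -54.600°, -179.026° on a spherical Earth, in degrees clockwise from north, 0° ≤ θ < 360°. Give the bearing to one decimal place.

Δλ = -179.026 − 175.139 = -354.165°; wrapped into (−180°, 180°]: 5.835°.
θ = atan2( sin Δλ · cos φ₂ , cos φ₁ · sin φ₂ − sin φ₁ · cos φ₂ · cos Δλ )
  = atan2(0.05889, -0.55058) = 173.895° → normalised to [0°, 360°): 173.895°.

173.9°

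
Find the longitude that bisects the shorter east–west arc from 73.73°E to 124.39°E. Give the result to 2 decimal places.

Signed shortest Δλ from +73.73° to +124.39° is +50.66°.
Midpoint longitude = +73.73° + (+50.66°)/2 = +73.73° + 25.33° = +99.06°.

99.06°E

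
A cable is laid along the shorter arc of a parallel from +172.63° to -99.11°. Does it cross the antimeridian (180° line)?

Naïve |-99.11 − 172.63| = 271.74° > 180°, so the shorter arc goes the other way round — across 180°.
Signed shortest Δλ = ((-99.11 − 172.63 + 180) mod 360) − 180 = 88.26°.
Going east by 88.26° from +172.63° passes through 180° before reaching -99.11°.

Yes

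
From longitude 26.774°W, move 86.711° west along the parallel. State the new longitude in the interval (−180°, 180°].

113.485°W

Start at -26.774°; shift −86.711° → -113.485°.
-113.485° already lies in (−180°, 180°].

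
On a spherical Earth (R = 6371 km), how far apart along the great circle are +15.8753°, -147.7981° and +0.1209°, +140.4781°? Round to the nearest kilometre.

8052 km

Δλ = 140.4781 − -147.7981 = 288.2762°; wrapped into (−180°, 180°]: -71.7238°.
Δφ = 0.1209 − 15.8753 = -15.7544°.
a = sin²(Δφ/2) + cos φ₁ · cos φ₂ · sin²(Δλ/2) = 0.348893.
c = 2·atan2(√a, √(1−a)) = 1.26378 rad → d = 6371·c ≈ 8051.56 km.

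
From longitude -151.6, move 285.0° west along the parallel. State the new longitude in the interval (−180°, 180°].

Start at -151.6°; shift −285.0° → -436.6°.
-436.6° lies outside (−180°, 180°]; add 360° → -76.6°.

-76.6°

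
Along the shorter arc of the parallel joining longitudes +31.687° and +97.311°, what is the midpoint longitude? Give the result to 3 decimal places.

Signed shortest Δλ from +31.687° to +97.311° is +65.624°.
Midpoint longitude = +31.687° + (+65.624°)/2 = +31.687° + 32.812° = +64.499°.

+64.499°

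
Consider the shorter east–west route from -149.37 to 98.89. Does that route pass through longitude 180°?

Yes

Naïve |98.89 − -149.37| = 248.26° > 180°, so the shorter arc goes the other way round — across 180°.
Signed shortest Δλ = ((98.89 − -149.37 + 180) mod 360) − 180 = -111.74°.
Going west by 111.74° from -149.37° passes through 180° before reaching +98.89°.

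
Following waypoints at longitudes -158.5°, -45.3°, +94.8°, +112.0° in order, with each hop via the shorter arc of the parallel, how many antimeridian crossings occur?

Leg 1: -158.5° → -45.3°, shortest Δλ = 113.2° (east) — does not cross 180°.
Leg 2: -45.3° → +94.8°, shortest Δλ = 140.1° (east) — does not cross 180°.
Leg 3: +94.8° → +112.0°, shortest Δλ = 17.2° (east) — does not cross 180°.
Total crossings: 0.

0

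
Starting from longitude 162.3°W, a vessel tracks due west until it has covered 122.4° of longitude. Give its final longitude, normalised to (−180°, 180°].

75.3°E

Start at -162.3°; shift −122.4° → -284.7°.
-284.7° lies outside (−180°, 180°]; add 360° → +75.3°.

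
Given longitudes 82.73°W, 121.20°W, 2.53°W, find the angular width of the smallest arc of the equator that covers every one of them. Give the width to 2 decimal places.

118.67°

Sort the longitudes: -121.20°, -82.73°, -2.53°.
Eastward gaps between consecutive values (wrapping around): 38.47°, 80.20°, 241.33°.
Largest gap = 241.33° ⇒ minimal covering band is its complement: 360° − 241.33° = 118.67°.
Band runs from -121.20° eastward to -2.53°.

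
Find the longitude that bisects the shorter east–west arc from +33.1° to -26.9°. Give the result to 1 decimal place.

Signed shortest Δλ from +33.1° to -26.9° is -60.0°.
Midpoint longitude = +33.1° + (-60.0°)/2 = +33.1° − 30.0° = +3.1°.

+3.1°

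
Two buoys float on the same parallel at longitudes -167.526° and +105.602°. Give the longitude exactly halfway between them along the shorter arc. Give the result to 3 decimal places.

Signed shortest Δλ from -167.526° to +105.602° is -86.872°.
Midpoint longitude = -167.526° + (-86.872°)/2 = -167.526° − 43.436° = -210.962°.
Normalise into (−180°, 180°]: +149.038°.
(The naïve average (-167.526 + +105.602)/2 = -30.962° is on the wrong side of the globe.)

+149.038°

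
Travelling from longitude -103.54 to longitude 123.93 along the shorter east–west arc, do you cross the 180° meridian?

Naïve |123.93 − -103.54| = 227.47° > 180°, so the shorter arc goes the other way round — across 180°.
Signed shortest Δλ = ((123.93 − -103.54 + 180) mod 360) − 180 = -132.53°.
Going west by 132.53° from -103.54° passes through 180° before reaching +123.93°.

Yes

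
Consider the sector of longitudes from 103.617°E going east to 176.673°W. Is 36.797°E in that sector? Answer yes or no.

No

Band width going east from +103.617° to -176.673°: ((-176.673 − 103.617) mod 360) = 79.710°.
Offset of +36.797° east of the west edge: ((36.797 − 103.617) mod 360) = 293.180°.
293.180° > 79.710° ⇒ outside.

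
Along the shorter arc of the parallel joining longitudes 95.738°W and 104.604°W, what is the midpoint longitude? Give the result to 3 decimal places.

100.171°W

Signed shortest Δλ from -95.738° to -104.604° is -8.866°.
Midpoint longitude = -95.738° + (-8.866°)/2 = -95.738° − 4.433° = -100.171°.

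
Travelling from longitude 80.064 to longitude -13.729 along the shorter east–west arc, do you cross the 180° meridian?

Signed shortest Δλ = ((-13.729 − 80.064 + 180) mod 360) − 180 = -93.793°.
Going west by 93.793° from +80.064° reaches -13.729° without touching 180°.

No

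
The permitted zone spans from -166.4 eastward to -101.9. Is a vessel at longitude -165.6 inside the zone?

Band width going east from -166.4° to -101.9°: ((-101.9 − -166.4) mod 360) = 64.5°.
Offset of -165.6° east of the west edge: ((-165.6 − -166.4) mod 360) = 0.8°.
0.8° ≤ 64.5° ⇒ inside.

Yes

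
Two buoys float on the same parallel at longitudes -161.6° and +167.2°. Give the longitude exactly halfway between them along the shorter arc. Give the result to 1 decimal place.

Signed shortest Δλ from -161.6° to +167.2° is -31.2°.
Midpoint longitude = -161.6° + (-31.2°)/2 = -161.6° − 15.6° = -177.2°.
(The naïve average (-161.6 + +167.2)/2 = 2.8° is on the wrong side of the globe.)

-177.2°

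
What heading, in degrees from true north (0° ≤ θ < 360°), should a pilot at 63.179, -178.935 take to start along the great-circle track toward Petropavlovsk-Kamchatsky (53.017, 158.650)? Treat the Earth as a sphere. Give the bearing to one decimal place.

239.4°

Δλ = 158.650 − -178.935 = 337.585°; wrapped into (−180°, 180°]: -22.415°.
θ = atan2( sin Δλ · cos φ₂ , cos φ₁ · sin φ₂ − sin φ₁ · cos φ₂ · cos Δλ )
  = atan2(-0.22939, -0.13587) = -120.639° → normalised to [0°, 360°): 239.361°.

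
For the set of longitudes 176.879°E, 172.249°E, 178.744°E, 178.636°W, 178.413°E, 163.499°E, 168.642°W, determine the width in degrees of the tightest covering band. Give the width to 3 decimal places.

27.859°

Sort the longitudes: -178.636°, -168.642°, +163.499°, +172.249°, +176.879°, +178.413°, +178.744°.
Eastward gaps between consecutive values (wrapping around): 9.994°, 332.141°, 8.750°, 4.630°, 1.534°, 0.331°, 2.620°.
Largest gap = 332.141° ⇒ minimal covering band is its complement: 360° − 332.141° = 27.859°.
Band runs from +163.499° eastward to -168.642°, crossing the antimeridian.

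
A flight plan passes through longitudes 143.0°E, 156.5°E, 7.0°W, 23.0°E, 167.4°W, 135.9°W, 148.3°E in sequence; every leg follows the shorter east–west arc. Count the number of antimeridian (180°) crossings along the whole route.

Leg 1: +143.0° → +156.5°, shortest Δλ = 13.5° (east) — does not cross 180°.
Leg 2: +156.5° → -7.0°, shortest Δλ = -163.5° (west) — does not cross 180°.
Leg 3: -7.0° → +23.0°, shortest Δλ = 30.0° (east) — does not cross 180°.
Leg 4: +23.0° → -167.4°, shortest Δλ = 169.6° (east) — crosses 180°.
Leg 5: -167.4° → -135.9°, shortest Δλ = 31.5° (east) — does not cross 180°.
Leg 6: -135.9° → +148.3°, shortest Δλ = -75.8° (west) — crosses 180°.
Total crossings: 2.

2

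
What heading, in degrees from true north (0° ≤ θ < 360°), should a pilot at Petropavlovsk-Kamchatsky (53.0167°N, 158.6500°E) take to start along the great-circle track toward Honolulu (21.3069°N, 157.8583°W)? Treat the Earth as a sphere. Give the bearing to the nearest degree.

117°

Δλ = -157.8583 − 158.6500 = -316.5083°; wrapped into (−180°, 180°]: 43.4917°.
θ = atan2( sin Δλ · cos φ₂ , cos φ₁ · sin φ₂ − sin φ₁ · cos φ₂ · cos Δλ )
  = atan2(0.64121, -0.32131) = 116.616° → normalised to [0°, 360°): 116.616°.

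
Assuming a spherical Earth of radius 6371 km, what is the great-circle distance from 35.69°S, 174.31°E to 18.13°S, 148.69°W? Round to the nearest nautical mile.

2225 nmi

Δλ = -148.69 − 174.31 = -323.00°; wrapped into (−180°, 180°]: 37.00°.
Δφ = -18.13 − -35.69 = 17.56°.
a = sin²(Δφ/2) + cos φ₁ · cos φ₂ · sin²(Δλ/2) = 0.101012.
c = 2·atan2(√a, √(1−a)) = 0.64687 rad → d = 6371·c ≈ 4121.19 km ≈ 2225.27 nmi.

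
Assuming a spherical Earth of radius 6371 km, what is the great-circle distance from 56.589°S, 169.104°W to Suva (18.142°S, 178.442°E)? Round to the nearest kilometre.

Δλ = 178.442 − -169.104 = 347.546°; wrapped into (−180°, 180°]: -12.454°.
Δφ = -18.142 − -56.589 = 38.447°.
a = sin²(Δφ/2) + cos φ₁ · cos φ₂ · sin²(Δλ/2) = 0.114565.
c = 2·atan2(√a, √(1−a)) = 0.69059 rad → d = 6371·c ≈ 4399.74 km.

4400 km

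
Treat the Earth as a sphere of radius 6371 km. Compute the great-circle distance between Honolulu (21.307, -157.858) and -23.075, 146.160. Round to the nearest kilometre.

7817 km

Δλ = 146.160 − -157.858 = 304.018°; wrapped into (−180°, 180°]: -55.982°.
Δφ = -23.075 − 21.307 = -44.382°.
a = sin²(Δφ/2) + cos φ₁ · cos φ₂ · sin²(Δλ/2) = 0.331452.
c = 2·atan2(√a, √(1−a)) = 1.22697 rad → d = 6371·c ≈ 7817.00 km.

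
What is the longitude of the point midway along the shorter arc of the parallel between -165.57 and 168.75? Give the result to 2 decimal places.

-178.41°

Signed shortest Δλ from -165.57° to +168.75° is -25.68°.
Midpoint longitude = -165.57° + (-25.68°)/2 = -165.57° − 12.84° = -178.41°.
(The naïve average (-165.57 + +168.75)/2 = 1.59° is on the wrong side of the globe.)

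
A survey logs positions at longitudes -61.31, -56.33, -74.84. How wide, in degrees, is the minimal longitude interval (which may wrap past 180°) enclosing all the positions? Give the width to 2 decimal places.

Sort the longitudes: -74.84°, -61.31°, -56.33°.
Eastward gaps between consecutive values (wrapping around): 13.53°, 4.98°, 341.49°.
Largest gap = 341.49° ⇒ minimal covering band is its complement: 360° − 341.49° = 18.51°.
Band runs from -74.84° eastward to -56.33°.

18.51°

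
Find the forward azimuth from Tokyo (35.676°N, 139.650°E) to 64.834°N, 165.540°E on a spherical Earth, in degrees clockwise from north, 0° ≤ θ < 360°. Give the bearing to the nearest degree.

20°

Δλ = 165.540 − 139.650 = 25.890°.
θ = atan2( sin Δλ · cos φ₂ , cos φ₁ · sin φ₂ − sin φ₁ · cos φ₂ · cos Δλ )
  = atan2(0.18568, 0.51211) = 19.930° → normalised to [0°, 360°): 19.930°.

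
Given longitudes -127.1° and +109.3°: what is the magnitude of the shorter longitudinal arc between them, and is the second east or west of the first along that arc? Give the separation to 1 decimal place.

Raw difference: 109.3 − -127.1 = 236.4°.
Normalise into (−180°, 180°]: 236.4° − 360° = -123.6°.
Negative ⇒ the second point lies to the west; separation 123.6°.

123.6° west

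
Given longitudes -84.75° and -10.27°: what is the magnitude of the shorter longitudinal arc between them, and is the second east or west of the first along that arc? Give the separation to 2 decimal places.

Raw difference: -10.27 − -84.75 = 74.48°.
Normalise into (−180°, 180°]: 74.48° stays 74.48°.
Positive ⇒ the second point lies to the east; separation 74.48°.

74.48° east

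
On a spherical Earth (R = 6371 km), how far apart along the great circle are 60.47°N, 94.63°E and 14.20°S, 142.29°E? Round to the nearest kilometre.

Δλ = 142.29 − 94.63 = 47.66°.
Δφ = -14.20 − 60.47 = -74.67°.
a = sin²(Δφ/2) + cos φ₁ · cos φ₂ · sin²(Δλ/2) = 0.445808.
c = 2·atan2(√a, √(1−a)) = 1.46220 rad → d = 6371·c ≈ 9315.67 km.

9316 km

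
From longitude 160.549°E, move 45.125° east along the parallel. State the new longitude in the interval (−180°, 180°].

Start at +160.549°; shift +45.125° → +205.674°.
+205.674° lies outside (−180°, 180°]; subtract 360° → -154.326°.

154.326°W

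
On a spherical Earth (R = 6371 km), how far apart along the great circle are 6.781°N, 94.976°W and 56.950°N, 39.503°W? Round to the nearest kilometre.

Δλ = -39.503 − -94.976 = 55.473°.
Δφ = 56.950 − 6.781 = 50.169°.
a = sin²(Δφ/2) + cos φ₁ · cos φ₂ · sin²(Δλ/2) = 0.297040.
c = 2·atan2(√a, √(1−a)) = 1.15281 rad → d = 6371·c ≈ 7344.56 km.

7345 km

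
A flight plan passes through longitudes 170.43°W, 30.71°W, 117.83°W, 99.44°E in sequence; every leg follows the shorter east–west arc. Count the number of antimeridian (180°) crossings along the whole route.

1

Leg 1: -170.43° → -30.71°, shortest Δλ = 139.72° (east) — does not cross 180°.
Leg 2: -30.71° → -117.83°, shortest Δλ = -87.12° (west) — does not cross 180°.
Leg 3: -117.83° → +99.44°, shortest Δλ = -142.73° (west) — crosses 180°.
Total crossings: 1.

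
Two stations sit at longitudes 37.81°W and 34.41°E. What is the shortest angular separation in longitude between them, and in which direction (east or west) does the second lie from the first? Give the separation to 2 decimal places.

72.22° east

Raw difference: 34.41 − -37.81 = 72.22°.
Normalise into (−180°, 180°]: 72.22° stays 72.22°.
Positive ⇒ the second point lies to the east; separation 72.22°.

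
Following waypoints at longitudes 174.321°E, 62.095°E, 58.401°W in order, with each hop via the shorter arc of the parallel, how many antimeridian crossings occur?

0

Leg 1: +174.321° → +62.095°, shortest Δλ = -112.226° (west) — does not cross 180°.
Leg 2: +62.095° → -58.401°, shortest Δλ = -120.496° (west) — does not cross 180°.
Total crossings: 0.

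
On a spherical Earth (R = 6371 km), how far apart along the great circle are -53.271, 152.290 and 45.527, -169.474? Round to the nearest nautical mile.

Δλ = -169.474 − 152.290 = -321.764°; wrapped into (−180°, 180°]: 38.236°.
Δφ = 45.527 − -53.271 = 98.798°.
a = sin²(Δφ/2) + cos φ₁ · cos φ₂ · sin²(Δλ/2) = 0.621416.
c = 2·atan2(√a, √(1−a)) = 1.81608 rad → d = 6371·c ≈ 11570.25 km ≈ 6247.44 nmi.

6247 nmi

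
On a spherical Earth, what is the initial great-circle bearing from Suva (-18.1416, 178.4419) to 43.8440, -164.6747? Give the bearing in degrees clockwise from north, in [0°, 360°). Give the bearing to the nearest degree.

Δλ = -164.6747 − 178.4419 = -343.1166°; wrapped into (−180°, 180°]: 16.8834°.
θ = atan2( sin Δλ · cos φ₂ , cos φ₁ · sin φ₂ − sin φ₁ · cos φ₂ · cos Δλ )
  = atan2(0.20946, 0.87315) = 13.490° → normalised to [0°, 360°): 13.490°.

13°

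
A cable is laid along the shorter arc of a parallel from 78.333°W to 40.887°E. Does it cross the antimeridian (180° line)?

No

Signed shortest Δλ = ((40.887 − -78.333 + 180) mod 360) − 180 = 119.22°.
Going east by 119.22° from -78.333° reaches +40.887° without touching 180°.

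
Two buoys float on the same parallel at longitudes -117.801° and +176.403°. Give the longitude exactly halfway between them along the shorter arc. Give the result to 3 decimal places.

-150.699°

Signed shortest Δλ from -117.801° to +176.403° is -65.796°.
Midpoint longitude = -117.801° + (-65.796°)/2 = -117.801° − 32.898° = -150.699°.
(The naïve average (-117.801 + +176.403)/2 = 29.301° is on the wrong side of the globe.)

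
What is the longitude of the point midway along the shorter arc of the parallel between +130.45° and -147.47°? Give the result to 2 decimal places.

+171.49°

Signed shortest Δλ from +130.45° to -147.47° is +82.08°.
Midpoint longitude = +130.45° + (+82.08°)/2 = +130.45° + 41.04° = +171.49°.
(The naïve average (+130.45 + -147.47)/2 = -8.51° is on the wrong side of the globe.)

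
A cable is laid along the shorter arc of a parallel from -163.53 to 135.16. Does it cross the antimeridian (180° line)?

Yes

Naïve |135.16 − -163.53| = 298.69° > 180°, so the shorter arc goes the other way round — across 180°.
Signed shortest Δλ = ((135.16 − -163.53 + 180) mod 360) − 180 = -61.31°.
Going west by 61.31° from -163.53° passes through 180° before reaching +135.16°.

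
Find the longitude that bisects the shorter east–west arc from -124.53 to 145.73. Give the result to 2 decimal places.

-169.40°

Signed shortest Δλ from -124.53° to +145.73° is -89.74°.
Midpoint longitude = -124.53° + (-89.74°)/2 = -124.53° − 44.87° = -169.40°.
(The naïve average (-124.53 + +145.73)/2 = 10.6° is on the wrong side of the globe.)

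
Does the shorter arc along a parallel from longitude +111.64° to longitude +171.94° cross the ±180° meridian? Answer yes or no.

Signed shortest Δλ = ((171.94 − 111.64 + 180) mod 360) − 180 = 60.3°.
Going east by 60.3° from +111.64° reaches +171.94° without touching 180°.

No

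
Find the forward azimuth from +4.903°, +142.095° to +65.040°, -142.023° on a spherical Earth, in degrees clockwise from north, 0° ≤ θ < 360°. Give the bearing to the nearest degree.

25°

Δλ = -142.023 − 142.095 = -284.118°; wrapped into (−180°, 180°]: 75.882°.
θ = atan2( sin Δλ · cos φ₂ , cos φ₁ · sin φ₂ − sin φ₁ · cos φ₂ · cos Δλ )
  = atan2(0.40924, 0.89449) = 24.585° → normalised to [0°, 360°): 24.585°.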